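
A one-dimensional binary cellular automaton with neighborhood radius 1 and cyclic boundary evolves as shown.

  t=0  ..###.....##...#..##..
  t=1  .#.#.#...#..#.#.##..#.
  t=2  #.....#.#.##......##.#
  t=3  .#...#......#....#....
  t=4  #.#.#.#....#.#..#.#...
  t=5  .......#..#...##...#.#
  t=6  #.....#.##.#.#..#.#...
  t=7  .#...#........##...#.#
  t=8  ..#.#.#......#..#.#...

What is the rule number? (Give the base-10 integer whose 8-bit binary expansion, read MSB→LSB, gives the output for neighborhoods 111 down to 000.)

146

  ###|#  b7=1 t=0,i=3
  ##.|.  b6=0 t=0,i=4
  #.#|.  b5=0 t=1,i=2
  #..|#  b4=1 t=0,i=5
  .##|.  b3=0 t=0,i=2
  .#.|.  b2=0 t=0,i=15
  ..#|#  b1=1 t=0,i=1
  ...|.  b0=0 t=0,i=0
  bits 10010010 = 146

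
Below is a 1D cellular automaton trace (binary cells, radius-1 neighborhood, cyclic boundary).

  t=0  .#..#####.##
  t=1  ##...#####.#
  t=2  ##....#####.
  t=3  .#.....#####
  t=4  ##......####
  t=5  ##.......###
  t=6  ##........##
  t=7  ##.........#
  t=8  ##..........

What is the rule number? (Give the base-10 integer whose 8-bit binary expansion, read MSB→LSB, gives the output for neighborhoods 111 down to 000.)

228

  nb ###: next=#  (t=0,i=5, bit7=1)
  nb ##.: next=#  (t=0,i=8, bit6=1)
  nb #.#: next=#  (t=0,i=0, bit5=1)
  nb #..: next=.  (t=0,i=2, bit4=0)
  nb .##: next=.  (t=0,i=4, bit3=0)
  nb .#.: next=#  (t=0,i=1, bit2=1)
  nb ..#: next=.  (t=0,i=3, bit1=0)
  nb ...: next=.  (t=1,i=3, bit0=0)
  bits 11100100 = 228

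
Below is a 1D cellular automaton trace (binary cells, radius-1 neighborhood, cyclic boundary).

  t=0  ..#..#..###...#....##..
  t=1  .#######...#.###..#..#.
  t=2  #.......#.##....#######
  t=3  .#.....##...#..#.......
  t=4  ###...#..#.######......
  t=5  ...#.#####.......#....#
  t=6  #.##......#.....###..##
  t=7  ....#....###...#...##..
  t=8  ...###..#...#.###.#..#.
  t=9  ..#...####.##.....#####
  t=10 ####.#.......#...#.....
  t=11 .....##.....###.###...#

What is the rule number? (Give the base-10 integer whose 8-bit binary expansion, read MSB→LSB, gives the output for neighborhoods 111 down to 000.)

22

  ### -> .   bit 7 = 0  t=0,i=9
  ##. -> .   bit 6 = 0  t=0,i=10
  #.# -> .   bit 5 = 0  t=1,i=12
  #.. -> #   bit 4 = 1  t=0,i=3
  .## -> .   bit 3 = 0  t=0,i=8
  .#. -> #   bit 2 = 1  t=0,i=2
  ..# -> #   bit 1 = 1  t=0,i=1
  ... -> .   bit 0 = 0  t=0,i=0
  bits 00010110 = 22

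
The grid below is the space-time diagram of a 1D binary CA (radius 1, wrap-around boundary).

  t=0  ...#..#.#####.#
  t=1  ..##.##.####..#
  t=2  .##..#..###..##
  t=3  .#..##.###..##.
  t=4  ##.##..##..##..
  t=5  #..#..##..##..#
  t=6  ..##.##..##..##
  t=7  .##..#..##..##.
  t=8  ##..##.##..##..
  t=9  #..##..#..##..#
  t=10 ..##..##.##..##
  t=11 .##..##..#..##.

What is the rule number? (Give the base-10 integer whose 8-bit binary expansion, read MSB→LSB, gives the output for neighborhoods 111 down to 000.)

  nb ###: next=#  (t=0,i=9, bit7=1)
  nb ##.: next=.  (t=0,i=12, bit6=0)
  nb #.#: next=.  (t=0,i=7, bit5=0)
  nb #..: next=.  (t=0,i=0, bit4=0)
  nb .##: next=#  (t=0,i=8, bit3=1)
  nb .#.: next=#  (t=0,i=3, bit2=1)
  nb ..#: next=#  (t=0,i=2, bit1=1)
  nb ...: next=.  (t=0,i=1, bit0=0)
  bits 10001110 = 142

142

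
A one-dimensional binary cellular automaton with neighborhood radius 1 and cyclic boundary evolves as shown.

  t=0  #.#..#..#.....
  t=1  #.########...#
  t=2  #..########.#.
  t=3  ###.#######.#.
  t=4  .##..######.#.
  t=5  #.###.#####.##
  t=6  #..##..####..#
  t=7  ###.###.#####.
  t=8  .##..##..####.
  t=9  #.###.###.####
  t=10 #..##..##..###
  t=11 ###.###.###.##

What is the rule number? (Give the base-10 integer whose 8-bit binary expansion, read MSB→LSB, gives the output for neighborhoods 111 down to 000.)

214

  [7] ### => #  t=1,i=3
  [6] ##. => #  t=1,i=0
  [5] #.# => .  t=0,i=1
  [4] #.. => #  t=0,i=3
  [3] .## => .  t=1,i=2
  [2] .#. => #  t=0,i=0
  [1] ..# => #  t=0,i=4
  [0] ... => .  t=0,i=10
  bits 11010110 = 214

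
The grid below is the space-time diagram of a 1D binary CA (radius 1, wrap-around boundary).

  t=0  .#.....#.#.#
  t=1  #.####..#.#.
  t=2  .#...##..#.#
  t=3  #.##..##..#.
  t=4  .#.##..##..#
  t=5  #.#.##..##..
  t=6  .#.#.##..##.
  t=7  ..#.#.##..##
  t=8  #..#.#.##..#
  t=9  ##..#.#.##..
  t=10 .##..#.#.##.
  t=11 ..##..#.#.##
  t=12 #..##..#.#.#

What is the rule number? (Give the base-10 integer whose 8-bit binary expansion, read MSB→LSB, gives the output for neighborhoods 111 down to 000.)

113

  [7] ### => .  t=1,i=3
  [6] ##. => #  t=1,i=5
  [5] #.# => #  t=0,i=0
  [4] #.. => #  t=0,i=2
  [3] .## => .  t=1,i=2
  [2] .#. => .  t=0,i=1
  [1] ..# => .  t=0,i=6
  [0] ... => #  t=0,i=3
  bits 01110001 = 113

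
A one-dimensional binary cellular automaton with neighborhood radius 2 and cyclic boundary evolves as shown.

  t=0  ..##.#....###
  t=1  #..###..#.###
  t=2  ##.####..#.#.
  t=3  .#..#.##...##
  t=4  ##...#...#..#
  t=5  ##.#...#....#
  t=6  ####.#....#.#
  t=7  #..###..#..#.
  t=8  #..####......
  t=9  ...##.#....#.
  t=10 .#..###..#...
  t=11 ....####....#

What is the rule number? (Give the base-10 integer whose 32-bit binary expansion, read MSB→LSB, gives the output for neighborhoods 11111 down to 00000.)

909305986

  ##### -> .   bit 31 = 0  t=6,i=1
  ####. -> .   bit 30 = 0  t=1,i=12
  ###.# -> #   bit 29 = 1  t=5,i=1
  ###.. -> #   bit 28 = 1  t=0,i=12
  ##.## -> .   bit 27 = 0  t=2,i=2
  ##.#. -> #   bit 26 = 1  t=0,i=4
  ##..# -> #   bit 25 = 1  t=0,i=0
  ##... -> .   bit 24 = 0  t=3,i=8
  #.### -> .   bit 23 = 0  t=1,i=10
  #.##. -> .   bit 22 = 0  t=2,i=0
  #.#.# -> #   bit 21 = 1  t=2,i=11
  #.#.. -> #   bit 20 = 1  t=0,i=5
  #..## -> .   bit 19 = 0  t=0,i=1
  #..#. -> .   bit 18 = 0  t=1,i=7
  #...# -> #   bit 17 = 1  t=3,i=9
  #.... -> .   bit 16 = 0  t=0,i=7
  .#### -> #   bit 15 = 1  t=1,i=11
  .###. -> #   bit 14 = 1  t=0,i=11
  .##.# -> #   bit 13 = 1  t=0,i=3
  .##.. -> .   bit 12 = 0  t=3,i=7
  .#.## -> #   bit 11 = 1  t=1,i=9
  .#.#. -> .   bit 10 = 0  t=2,i=10
  .#..# -> .   bit 9 = 0  t=3,i=2
  .#... -> .   bit 8 = 0  t=0,i=6
  ..### -> #   bit 7 = 1  t=0,i=10
  ..##. -> .   bit 6 = 0  t=0,i=2
  ..#.# -> .   bit 5 = 0  t=1,i=8
  ..#.. -> .   bit 4 = 0  t=4,i=5
  ...## -> .   bit 3 = 0  t=0,i=9
  ...#. -> .   bit 2 = 0  t=4,i=4
  ....# -> #   bit 1 = 1  t=0,i=8
  ..... -> .   bit 0 = 0  t=8,i=9
  bits 00110110001100101110100010000010 = 909305986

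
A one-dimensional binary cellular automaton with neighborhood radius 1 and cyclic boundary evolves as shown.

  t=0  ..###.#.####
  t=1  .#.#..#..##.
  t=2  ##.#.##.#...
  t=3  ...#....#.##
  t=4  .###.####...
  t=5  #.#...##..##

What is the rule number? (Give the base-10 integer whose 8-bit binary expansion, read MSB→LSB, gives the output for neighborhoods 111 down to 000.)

135

  [7] ### => #  t=0,i=3
  [6] ##. => .  t=0,i=4
  [5] #.# => .  t=0,i=5
  [4] #.. => .  t=0,i=0
  [3] .## => .  t=0,i=2
  [2] .#. => #  t=0,i=6
  [1] ..# => #  t=0,i=1
  [0] ... => #  t=2,i=10
  bits 10000111 = 135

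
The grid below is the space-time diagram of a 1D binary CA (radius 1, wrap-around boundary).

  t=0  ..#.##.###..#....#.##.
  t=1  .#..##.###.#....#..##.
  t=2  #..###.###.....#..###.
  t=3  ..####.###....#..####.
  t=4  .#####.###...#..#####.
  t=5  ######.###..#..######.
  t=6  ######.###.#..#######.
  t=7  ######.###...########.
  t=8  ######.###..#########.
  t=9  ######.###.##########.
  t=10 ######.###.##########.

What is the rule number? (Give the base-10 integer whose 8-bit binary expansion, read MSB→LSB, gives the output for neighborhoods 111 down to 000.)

  [7] ### => #  t=0,i=8
  [6] ##. => #  t=0,i=5
  [5] #.# => .  t=0,i=3
  [4] #.. => .  t=0,i=10
  [3] .## => #  t=0,i=4
  [2] .#. => .  t=0,i=2
  [1] ..# => #  t=0,i=1
  [0] ... => .  t=0,i=0
  bits 11001010 = 202

202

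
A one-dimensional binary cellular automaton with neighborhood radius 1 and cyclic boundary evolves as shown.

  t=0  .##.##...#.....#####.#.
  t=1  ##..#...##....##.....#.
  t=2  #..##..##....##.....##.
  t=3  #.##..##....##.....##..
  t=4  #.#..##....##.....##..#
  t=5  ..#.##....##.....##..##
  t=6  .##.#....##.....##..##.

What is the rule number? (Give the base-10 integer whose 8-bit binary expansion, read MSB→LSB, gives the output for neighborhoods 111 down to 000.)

14

  nb ###: next=.  (t=0,i=16, bit7=0)
  nb ##.: next=.  (t=0,i=2, bit6=0)
  nb #.#: next=.  (t=0,i=3, bit5=0)
  nb #..: next=.  (t=0,i=6, bit4=0)
  nb .##: next=#  (t=0,i=1, bit3=1)
  nb .#.: next=#  (t=0,i=9, bit2=1)
  nb ..#: next=#  (t=0,i=0, bit1=1)
  nb ...: next=.  (t=0,i=7, bit0=0)
  bits 00001110 = 14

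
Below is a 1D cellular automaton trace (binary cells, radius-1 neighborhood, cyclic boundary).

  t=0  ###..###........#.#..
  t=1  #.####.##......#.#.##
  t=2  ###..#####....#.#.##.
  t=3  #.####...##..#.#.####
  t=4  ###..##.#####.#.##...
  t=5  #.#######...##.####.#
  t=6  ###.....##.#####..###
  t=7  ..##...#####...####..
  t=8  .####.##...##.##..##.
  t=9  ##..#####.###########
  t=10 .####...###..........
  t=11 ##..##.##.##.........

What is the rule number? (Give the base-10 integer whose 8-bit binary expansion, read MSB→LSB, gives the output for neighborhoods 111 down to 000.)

122

  ### -> .   bit 7 = 0  t=0,i=1
  ##. -> #   bit 6 = 1  t=0,i=2
  #.# -> #   bit 5 = 1  t=0,i=17
  #.. -> #   bit 4 = 1  t=0,i=3
  .## -> #   bit 3 = 1  t=0,i=0
  .#. -> .   bit 2 = 0  t=0,i=16
  ..# -> #   bit 1 = 1  t=0,i=4
  ... -> .   bit 0 = 0  t=0,i=9
  bits 01111010 = 122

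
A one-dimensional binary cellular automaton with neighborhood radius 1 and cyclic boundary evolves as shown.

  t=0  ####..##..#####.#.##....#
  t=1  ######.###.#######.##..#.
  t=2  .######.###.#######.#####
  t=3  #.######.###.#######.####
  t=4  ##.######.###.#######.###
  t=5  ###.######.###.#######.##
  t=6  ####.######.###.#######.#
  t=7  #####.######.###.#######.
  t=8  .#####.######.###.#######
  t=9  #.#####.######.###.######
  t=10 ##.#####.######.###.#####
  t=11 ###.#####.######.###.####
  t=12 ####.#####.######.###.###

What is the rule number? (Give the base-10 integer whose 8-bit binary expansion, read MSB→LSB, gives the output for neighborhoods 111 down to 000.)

246

  ### -> #   bit 7 = 1  t=0,i=0
  ##. -> #   bit 6 = 1  t=0,i=3
  #.# -> #   bit 5 = 1  t=0,i=15
  #.. -> #   bit 4 = 1  t=0,i=4
  .## -> .   bit 3 = 0  t=0,i=6
  .#. -> #   bit 2 = 1  t=0,i=16
  ..# -> #   bit 1 = 1  t=0,i=5
  ... -> .   bit 0 = 0  t=0,i=21
  bits 11110110 = 246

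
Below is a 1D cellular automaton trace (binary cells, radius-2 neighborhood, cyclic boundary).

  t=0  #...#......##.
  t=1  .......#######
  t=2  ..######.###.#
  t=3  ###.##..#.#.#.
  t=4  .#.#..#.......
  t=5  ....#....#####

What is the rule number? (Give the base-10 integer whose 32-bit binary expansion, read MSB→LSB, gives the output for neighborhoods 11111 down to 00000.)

  [31] ##### => #  t=1,i=9
  [30] ####. => .  t=1,i=12
  [29] ###.# => .  t=2,i=7
  [28] ###.. => #  t=1,i=13
  [27] ##.## => #  t=2,i=8
  [26] ##.#. => #  t=0,i=13
  [25] ##..# => #  t=3,i=6
  [24] ##... => .  t=1,i=0
  [23] #.### => .  t=2,i=9
  [22] #.##. => .  t=3,i=4
  [21] #.#.# => .  t=3,i=10
  [20] #.#.. => .  t=0,i=0
  [19] #..## => #  t=2,i=1
  [18] #..#. => .  t=3,i=7
  [17] #...# => .  t=0,i=2
  [16] #.... => .  t=0,i=6
  [15] .#### => .  t=1,i=8
  [14] .###. => #  t=2,i=10
  [13] .##.# => #  t=0,i=12
  [12] .##.. => .  t=3,i=5
  [11] .#.## => .  t=3,i=13
  [10] .#.#. => .  t=3,i=9
  [9] .#..# => #  t=2,i=0
  [8] .#... => .  t=0,i=1
  [7] ..### => #  t=1,i=7
  [6] ..##. => #  t=0,i=11
  [5] ..#.# => .  t=3,i=8
  [4] ..#.. => .  t=0,i=4
  [3] ...## => #  t=0,i=10
  [2] ...#. => .  t=0,i=3
  [1] ....# => #  t=0,i=9
  [0] ..... => #  t=0,i=7
  bits 10011110000010000110001011001011 = 2651349707

2651349707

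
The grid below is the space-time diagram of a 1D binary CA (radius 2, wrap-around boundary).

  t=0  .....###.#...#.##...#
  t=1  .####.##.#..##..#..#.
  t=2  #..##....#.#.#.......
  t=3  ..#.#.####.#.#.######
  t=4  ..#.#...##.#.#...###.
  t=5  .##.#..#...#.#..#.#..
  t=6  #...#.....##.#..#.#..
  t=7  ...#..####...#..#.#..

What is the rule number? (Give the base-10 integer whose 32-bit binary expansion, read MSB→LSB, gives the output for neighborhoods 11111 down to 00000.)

3761852463

  [31] ##### => #  t=3,i=17
  [30] ####. => #  t=1,i=3
  [29] ###.# => #  t=0,i=7
  [28] ###.. => .  t=3,i=20
  [27] ##.## => .  t=1,i=5
  [26] ##.#. => .  t=0,i=8
  [25] ##..# => .  t=1,i=14
  [24] ##... => .  t=0,i=17
  [23] #.### => .  t=3,i=6
  [22] #.##. => .  t=0,i=15
  [21] #.#.# => #  t=2,i=11
  [20] #.#.. => #  t=0,i=9
  [19] #..## => #  t=1,i=0
  [18] #..#. => .  t=1,i=15
  [17] #...# => .  t=0,i=11
  [16] #.... => #  t=0,i=1
  [15] .#### => .  t=1,i=2
  [14] .###. => #  t=0,i=6
  [13] .##.# => .  t=1,i=7
  [12] .##.. => #  t=0,i=16
  [11] .#.## => .  t=0,i=14
  [10] .#.#. => .  t=2,i=10
  [9] .#..# => .  t=1,i=10
  [8] .#... => .  t=0,i=0
  [7] ..### => .  t=0,i=5
  [6] ..##. => .  t=1,i=12
  [5] ..#.# => #  t=0,i=13
  [4] ..#.. => .  t=0,i=20
  [3] ...## => #  t=0,i=4
  [2] ...#. => #  t=0,i=12
  [1] ....# => #  t=0,i=3
  [0] ..... => #  t=0,i=2
  bits 11100000001110010101000000101111 = 3761852463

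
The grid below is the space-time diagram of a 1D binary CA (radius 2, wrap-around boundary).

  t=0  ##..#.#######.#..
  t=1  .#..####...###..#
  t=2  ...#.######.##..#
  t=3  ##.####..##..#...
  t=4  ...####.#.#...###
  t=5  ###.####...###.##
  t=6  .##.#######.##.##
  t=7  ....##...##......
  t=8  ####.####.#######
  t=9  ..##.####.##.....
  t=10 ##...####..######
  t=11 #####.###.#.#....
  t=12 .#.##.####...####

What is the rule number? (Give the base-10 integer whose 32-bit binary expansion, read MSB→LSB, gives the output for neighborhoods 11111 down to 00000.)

1972099371

  #####|.  b31=0 t=0,i=8
  ####.|#  b30=1 t=0,i=11
  ###.#|#  b29=1 t=0,i=12
  ###..|#  b28=1 t=1,i=7
  ##.##|.  b27=0 t=2,i=11
  ##.#.|#  b26=1 t=0,i=13
  ##..#|.  b25=0 t=0,i=2
  ##...|#  b24=1 t=1,i=8
  #.###|#  b23=1 t=0,i=6
  #.##.|.  b22=0 t=2,i=12
  #.#.#|.  b21=0 t=4,i=8
  #.#..|.  b20=0 t=0,i=14
  #..##|#  b19=1 t=0,i=16
  #..#.|.  b18=0 t=0,i=3
  #...#|#  b17=1 t=1,i=9
  #....|#  b16=1 t=7,i=12
  .####|#  b15=1 t=0,i=7
  .###.|#  b14=1 t=1,i=12
  .##.#|.  b13=0 t=3,i=1
  .##..|#  b12=1 t=0,i=1
  .#.##|#  b11=1 t=0,i=5
  .#.#.|.  b10=0 t=1,i=0
  .#..#|.  b9=0 t=0,i=15
  .#...|#  b8=1 t=2,i=0
  ..###|.  b7=0 t=1,i=4
  ..##.|.  b6=0 t=0,i=0
  ..#.#|#  b5=1 t=0,i=4
  ..#..|.  b4=0 t=2,i=16
  ...##|#  b3=1 t=1,i=10
  ...#.|.  b2=0 t=2,i=2
  ....#|#  b1=1 t=7,i=2
  .....|#  b0=1 t=7,i=0
  bits 01110101100010111101100100101011 = 1972099371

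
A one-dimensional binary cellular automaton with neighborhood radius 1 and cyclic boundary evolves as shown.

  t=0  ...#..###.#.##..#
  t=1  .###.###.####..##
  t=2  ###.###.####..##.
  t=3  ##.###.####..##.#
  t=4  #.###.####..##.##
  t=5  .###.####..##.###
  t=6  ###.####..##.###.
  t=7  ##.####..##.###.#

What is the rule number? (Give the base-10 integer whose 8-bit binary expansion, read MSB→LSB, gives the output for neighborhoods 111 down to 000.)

175

  ###|#  b7=1 t=0,i=7
  ##.|.  b6=0 t=0,i=8
  #.#|#  b5=1 t=0,i=9
  #..|.  b4=0 t=0,i=0
  .##|#  b3=1 t=0,i=6
  .#.|#  b2=1 t=0,i=3
  ..#|#  b1=1 t=0,i=2
  ...|#  b0=1 t=0,i=1
  bits 10101111 = 175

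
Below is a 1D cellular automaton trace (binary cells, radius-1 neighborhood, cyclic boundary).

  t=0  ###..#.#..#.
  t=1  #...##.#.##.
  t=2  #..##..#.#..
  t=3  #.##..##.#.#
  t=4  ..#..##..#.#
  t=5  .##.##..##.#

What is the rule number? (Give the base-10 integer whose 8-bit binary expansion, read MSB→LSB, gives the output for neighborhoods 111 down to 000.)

14

  [7] ### => .  t=0,i=1
  [6] ##. => .  t=0,i=2
  [5] #.# => .  t=0,i=6
  [4] #.. => .  t=0,i=3
  [3] .## => #  t=0,i=0
  [2] .#. => #  t=0,i=5
  [1] ..# => #  t=0,i=4
  [0] ... => .  t=1,i=2
  bits 00001110 = 14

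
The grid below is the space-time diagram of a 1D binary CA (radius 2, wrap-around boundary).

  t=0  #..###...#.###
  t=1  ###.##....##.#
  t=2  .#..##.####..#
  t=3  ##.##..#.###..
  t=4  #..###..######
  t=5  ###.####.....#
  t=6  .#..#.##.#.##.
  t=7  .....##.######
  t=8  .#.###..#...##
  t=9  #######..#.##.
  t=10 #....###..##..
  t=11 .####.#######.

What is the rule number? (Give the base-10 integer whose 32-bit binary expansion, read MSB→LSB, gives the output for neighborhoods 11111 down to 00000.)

  [31] ##### => .  t=4,i=10
  [30] ####. => #  t=0,i=13
  [29] ###.# => .  t=1,i=2
  [28] ###.. => #  t=0,i=0
  [27] ##.## => .  t=1,i=3
  [26] ##.#. => #  t=6,i=8
  [25] ##..# => #  t=0,i=1
  [24] ##... => .  t=0,i=6
  [23] #.### => #  t=0,i=11
  [22] #.##. => #  t=1,i=4
  [21] #.#.# => #  t=6,i=9
  [20] #.#.. => #  t=2,i=1
  [19] #..## => #  t=0,i=2
  [18] #..#. => .  t=2,i=12
  [17] #...# => .  t=0,i=7
  [16] #.... => #  t=1,i=7
  [15] .#### => .  t=0,i=12
  [14] .###. => #  t=0,i=4
  [13] .##.# => .  t=1,i=11
  [12] .##.. => #  t=1,i=5
  [11] .#.## => #  t=0,i=10
  [10] .#.#. => #  t=2,i=0
  [9] .#..# => .  t=2,i=2
  [8] .#... => #  t=8,i=9
  [7] ..### => .  t=0,i=3
  [6] ..##. => #  t=1,i=10
  [5] ..#.# => .  t=0,i=9
  [4] ..#.. => .  t=6,i=1
  [3] ...## => #  t=1,i=9
  [2] ...#. => .  t=0,i=8
  [1] ....# => #  t=1,i=8
  [0] ..... => .  t=5,i=10
  bits 01010110111110010101110101001010 = 1459182922

1459182922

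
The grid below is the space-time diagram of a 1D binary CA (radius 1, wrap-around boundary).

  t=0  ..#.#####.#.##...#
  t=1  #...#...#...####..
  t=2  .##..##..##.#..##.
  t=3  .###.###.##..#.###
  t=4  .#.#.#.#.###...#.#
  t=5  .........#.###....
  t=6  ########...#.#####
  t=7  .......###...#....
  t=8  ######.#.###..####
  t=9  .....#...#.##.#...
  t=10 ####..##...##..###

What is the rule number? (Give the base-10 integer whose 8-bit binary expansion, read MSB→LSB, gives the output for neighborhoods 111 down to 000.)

89

  ###|.  b7=0 t=0,i=5
  ##.|#  b6=1 t=0,i=8
  #.#|.  b5=0 t=0,i=3
  #..|#  b4=1 t=0,i=0
  .##|#  b3=1 t=0,i=4
  .#.|.  b2=0 t=0,i=2
  ..#|.  b1=0 t=0,i=1
  ...|#  b0=1 t=0,i=15
  bits 01011001 = 89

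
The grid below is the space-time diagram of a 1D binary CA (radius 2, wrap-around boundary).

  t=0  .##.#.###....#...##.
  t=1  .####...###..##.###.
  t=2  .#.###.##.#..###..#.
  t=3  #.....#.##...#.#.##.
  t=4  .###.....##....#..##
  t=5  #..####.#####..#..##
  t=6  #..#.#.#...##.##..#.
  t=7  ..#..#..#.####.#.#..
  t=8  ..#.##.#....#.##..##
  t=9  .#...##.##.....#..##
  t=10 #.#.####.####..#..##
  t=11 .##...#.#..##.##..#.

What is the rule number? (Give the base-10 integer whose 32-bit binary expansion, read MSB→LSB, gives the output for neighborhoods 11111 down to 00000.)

1562718681

  [31] ##### => .  t=5,i=10
  [30] ####. => #  t=1,i=3
  [29] ###.# => .  t=2,i=5
  [28] ###.. => #  t=0,i=8
  [27] ##.## => #  t=1,i=15
  [26] ##.#. => #  t=0,i=3
  [25] ##..# => .  t=0,i=19
  [24] ##... => #  t=0,i=9
  [23] #.### => .  t=0,i=6
  [22] #.##. => .  t=2,i=7
  [21] #.#.# => #  t=0,i=4
  [20] #.#.. => .  t=2,i=10
  [19] #..## => .  t=0,i=0
  [18] #..#. => #  t=2,i=0
  [17] #...# => .  t=0,i=15
  [16] #.... => #  t=0,i=10
  [15] .#### => .  t=1,i=2
  [14] .###. => .  t=0,i=7
  [13] .##.# => #  t=0,i=2
  [12] .##.. => #  t=0,i=18
  [11] .#.## => .  t=0,i=5
  [10] .#.#. => .  t=3,i=14
  [9] .#..# => .  t=2,i=11
  [8] .#... => #  t=0,i=14
  [7] ..### => #  t=1,i=1
  [6] ..##. => #  t=0,i=1
  [5] ..#.# => .  t=2,i=1
  [4] ..#.. => #  t=0,i=13
  [3] ...## => #  t=0,i=16
  [2] ...#. => .  t=0,i=12
  [1] ....# => .  t=0,i=11
  [0] ..... => #  t=3,i=3
  bits 01011101001001010011000111011001 = 1562718681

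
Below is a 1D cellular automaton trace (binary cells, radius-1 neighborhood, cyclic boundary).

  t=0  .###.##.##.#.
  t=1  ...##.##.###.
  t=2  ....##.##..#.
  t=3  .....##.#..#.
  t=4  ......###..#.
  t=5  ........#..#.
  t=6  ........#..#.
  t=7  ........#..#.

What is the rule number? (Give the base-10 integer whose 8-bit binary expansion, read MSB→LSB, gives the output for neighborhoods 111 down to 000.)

100

  nb ###: next=.  (t=0,i=2, bit7=0)
  nb ##.: next=#  (t=0,i=3, bit6=1)
  nb #.#: next=#  (t=0,i=4, bit5=1)
  nb #..: next=.  (t=0,i=12, bit4=0)
  nb .##: next=.  (t=0,i=1, bit3=0)
  nb .#.: next=#  (t=0,i=11, bit2=1)
  nb ..#: next=.  (t=0,i=0, bit1=0)
  nb ...: next=.  (t=1,i=0, bit0=0)
  bits 01100100 = 100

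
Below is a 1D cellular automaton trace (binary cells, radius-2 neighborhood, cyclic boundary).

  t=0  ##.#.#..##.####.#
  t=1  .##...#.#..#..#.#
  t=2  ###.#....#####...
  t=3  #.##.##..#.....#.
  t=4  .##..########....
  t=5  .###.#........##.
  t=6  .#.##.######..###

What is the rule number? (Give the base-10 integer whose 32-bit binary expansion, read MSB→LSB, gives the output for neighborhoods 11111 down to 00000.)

650582993

  nb #####: next=.  (t=2,i=11, bit31=0)
  nb ####.: next=.  (t=0,i=13, bit30=0)
  nb ###.#: next=#  (t=0,i=1, bit29=1)
  nb ###..: next=.  (t=2,i=13, bit28=0)
  nb ##.##: next=.  (t=0,i=10, bit27=0)
  nb ##.#.: next=#  (t=0,i=2, bit26=1)
  nb ##..#: next=#  (t=3,i=7, bit25=1)
  nb ##...: next=.  (t=1,i=3, bit24=0)
  nb #.###: next=#  (t=0,i=11, bit23=1)
  nb #.##.: next=#  (t=1,i=1, bit22=1)
  nb #.#.#: next=.  (t=0,i=3, bit21=0)
  nb #.#..: next=.  (t=0,i=5, bit20=0)
  nb #..##: next=.  (t=0,i=7, bit19=0)
  nb #..#.: next=#  (t=1,i=10, bit18=1)
  nb #...#: next=#  (t=1,i=4, bit17=1)
  nb #....: next=#  (t=2,i=6, bit16=1)
  nb .####: next=.  (t=0,i=12, bit15=0)
  nb .###.: next=.  (t=0,i=0, bit14=0)
  nb .##.#: next=.  (t=0,i=9, bit13=0)
  nb .##..: next=#  (t=1,i=2, bit12=1)
  nb .#.##: next=#  (t=1,i=0, bit11=1)
  nb .#.#.: next=.  (t=0,i=4, bit10=0)
  nb .#..#: next=#  (t=0,i=6, bit9=1)
  nb .#...: next=#  (t=2,i=5, bit8=1)
  nb ..###: next=#  (t=2,i=0, bit7=1)
  nb ..##.: next=#  (t=0,i=8, bit6=1)
  nb ..#.#: next=.  (t=1,i=6, bit5=0)
  nb ..#..: next=#  (t=1,i=11, bit4=1)
  nb ...##: next=.  (t=2,i=8, bit3=0)
  nb ...#.: next=.  (t=1,i=5, bit2=0)
  nb ....#: next=.  (t=2,i=7, bit1=0)
  nb .....: next=#  (t=3,i=12, bit0=1)
  bits 00100110110001110001101111010001 = 650582993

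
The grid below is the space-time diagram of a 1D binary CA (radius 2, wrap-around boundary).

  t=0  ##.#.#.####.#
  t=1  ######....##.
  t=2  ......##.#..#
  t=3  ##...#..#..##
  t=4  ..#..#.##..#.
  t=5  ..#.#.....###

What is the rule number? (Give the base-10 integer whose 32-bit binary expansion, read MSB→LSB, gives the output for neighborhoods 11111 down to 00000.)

757417368

  #####|.  b31=0 t=1,i=2
  ####.|.  b30=0 t=0,i=9
  ###.#|#  b29=1 t=0,i=1
  ###..|.  b28=0 t=1,i=5
  ##.##|#  b27=1 t=0,i=11
  ##.#.|#  b26=1 t=0,i=2
  ##..#|.  b25=0 t=4,i=9
  ##...|#  b24=1 t=1,i=6
  #.###|.  b23=0 t=0,i=7
  #.##.|.  b22=0 t=4,i=7
  #.#.#|#  b21=1 t=0,i=3
  #.#..|.  b20=0 t=2,i=9
  #..##|.  b19=0 t=3,i=10
  #..#.|#  b18=1 t=2,i=11
  #...#|.  b17=0 t=3,i=3
  #....|#  b16=1 t=1,i=7
  .####|.  b15=0 t=0,i=8
  .###.|#  b14=1 t=0,i=0
  .##.#|.  b13=0 t=1,i=11
  .##..|.  b12=0 t=4,i=8
  .#.##|.  b11=0 t=0,i=6
  .#.#.|#  b10=1 t=0,i=4
  .#..#|.  b9=0 t=2,i=10
  .#...|#  b8=1 t=2,i=0
  ..###|#  b7=1 t=3,i=11
  ..##.|.  b6=0 t=1,i=10
  ..#.#|.  b5=0 t=4,i=5
  ..#..|#  b4=1 t=2,i=12
  ...##|#  b3=1 t=1,i=9
  ...#.|.  b2=0 t=3,i=4
  ....#|.  b1=0 t=1,i=8
  .....|.  b0=0 t=2,i=2
  bits 00101101001001010100010110011000 = 757417368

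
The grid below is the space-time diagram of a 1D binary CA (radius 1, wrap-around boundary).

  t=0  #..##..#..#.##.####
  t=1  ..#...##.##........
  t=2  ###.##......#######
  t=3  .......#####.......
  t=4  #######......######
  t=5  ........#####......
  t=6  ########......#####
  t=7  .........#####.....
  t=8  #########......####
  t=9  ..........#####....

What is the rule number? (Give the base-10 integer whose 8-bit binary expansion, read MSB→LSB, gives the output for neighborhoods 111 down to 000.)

  ### -> .   bit 7 = 0  t=0,i=16
  ##. -> .   bit 6 = 0  t=0,i=0
  #.# -> .   bit 5 = 0  t=0,i=11
  #.. -> .   bit 4 = 0  t=0,i=1
  .## -> .   bit 3 = 0  t=0,i=3
  .#. -> #   bit 2 = 1  t=0,i=7
  ..# -> #   bit 1 = 1  t=0,i=2
  ... -> #   bit 0 = 1  t=1,i=0
  bits 00000111 = 7

7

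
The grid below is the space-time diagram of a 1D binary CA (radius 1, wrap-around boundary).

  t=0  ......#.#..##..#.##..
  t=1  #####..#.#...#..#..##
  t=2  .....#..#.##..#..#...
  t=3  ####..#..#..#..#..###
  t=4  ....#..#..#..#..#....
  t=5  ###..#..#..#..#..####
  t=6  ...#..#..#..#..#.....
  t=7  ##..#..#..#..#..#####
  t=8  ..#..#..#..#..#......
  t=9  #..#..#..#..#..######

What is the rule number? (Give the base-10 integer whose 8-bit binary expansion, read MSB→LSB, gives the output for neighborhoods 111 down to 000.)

49

  ###|.  b7=0 t=1,i=0
  ##.|.  b6=0 t=0,i=12
  #.#|#  b5=1 t=0,i=7
  #..|#  b4=1 t=0,i=9
  .##|.  b3=0 t=0,i=11
  .#.|.  b2=0 t=0,i=6
  ..#|.  b1=0 t=0,i=5
  ...|#  b0=1 t=0,i=0
  bits 00110001 = 49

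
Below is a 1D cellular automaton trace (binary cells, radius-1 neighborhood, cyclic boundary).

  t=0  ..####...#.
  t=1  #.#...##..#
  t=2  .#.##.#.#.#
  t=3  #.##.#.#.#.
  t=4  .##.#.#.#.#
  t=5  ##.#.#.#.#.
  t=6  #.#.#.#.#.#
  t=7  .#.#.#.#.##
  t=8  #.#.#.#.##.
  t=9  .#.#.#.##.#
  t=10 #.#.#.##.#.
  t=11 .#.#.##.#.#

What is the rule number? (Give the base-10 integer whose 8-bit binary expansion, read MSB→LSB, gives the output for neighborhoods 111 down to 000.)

  [7] ### => .  t=0,i=3
  [6] ##. => .  t=0,i=5
  [5] #.# => #  t=1,i=1
  [4] #.. => #  t=0,i=6
  [3] .## => #  t=0,i=2
  [2] .#. => .  t=0,i=9
  [1] ..# => .  t=0,i=1
  [0] ... => #  t=0,i=0
  bits 00111001 = 57

57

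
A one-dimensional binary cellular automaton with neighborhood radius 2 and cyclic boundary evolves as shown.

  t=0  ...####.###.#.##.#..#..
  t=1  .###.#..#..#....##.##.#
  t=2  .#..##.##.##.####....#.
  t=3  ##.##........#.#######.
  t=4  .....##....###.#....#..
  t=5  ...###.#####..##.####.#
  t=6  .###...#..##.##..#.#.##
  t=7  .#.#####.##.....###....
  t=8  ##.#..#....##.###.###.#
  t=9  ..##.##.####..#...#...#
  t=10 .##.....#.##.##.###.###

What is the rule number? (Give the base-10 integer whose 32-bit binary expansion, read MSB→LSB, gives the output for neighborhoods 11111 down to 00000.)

  nb #####: next=.  (t=3,i=17, bit31=0)
  nb ####.: next=#  (t=0,i=5, bit30=1)
  nb ###.#: next=.  (t=0,i=6, bit29=0)
  nb ###..: next=#  (t=2,i=16, bit28=1)
  nb ##.##: next=.  (t=0,i=7, bit27=0)
  nb ##.#.: next=#  (t=0,i=11, bit26=1)
  nb ##..#: next=.  (t=5,i=12, bit25=0)
  nb ##...: next=#  (t=2,i=17, bit24=1)
  nb #.###: next=#  (t=0,i=8, bit23=1)
  nb #.##.: next=.  (t=0,i=14, bit22=0)
  nb #.#.#: next=.  (t=0,i=12, bit21=0)
  nb #.#..: next=#  (t=0,i=17, bit20=1)
  nb #..##: next=#  (t=2,i=3, bit19=1)
  nb #..#.: next=#  (t=0,i=19, bit18=1)
  nb #...#: next=#  (t=5,i=1, bit17=1)
  nb #....: next=#  (t=0,i=22, bit16=1)
  nb .####: next=.  (t=0,i=4, bit15=0)
  nb .###.: next=.  (t=0,i=9, bit14=0)
  nb .##.#: next=.  (t=0,i=15, bit13=0)
  nb .##..: next=.  (t=3,i=4, bit12=0)
  nb .#.##: next=.  (t=0,i=13, bit11=0)
  nb .#.#.: next=#  (t=6,i=18, bit10=1)
  nb .#..#: next=.  (t=0,i=18, bit9=0)
  nb .#...: next=.  (t=0,i=21, bit8=0)
  nb ..###: next=#  (t=0,i=3, bit7=1)
  nb ..##.: next=#  (t=1,i=16, bit6=1)
  nb ..#.#: next=#  (t=3,i=13, bit5=1)
  nb ..#..: next=#  (t=0,i=20, bit4=1)
  nb ...##: next=#  (t=0,i=2, bit3=1)
  nb ...#.: next=#  (t=2,i=20, bit2=1)
  nb ....#: next=#  (t=0,i=1, bit1=1)
  nb .....: next=.  (t=0,i=0, bit0=0)
  bits 01010101100111110000010011111110 = 1436484862

1436484862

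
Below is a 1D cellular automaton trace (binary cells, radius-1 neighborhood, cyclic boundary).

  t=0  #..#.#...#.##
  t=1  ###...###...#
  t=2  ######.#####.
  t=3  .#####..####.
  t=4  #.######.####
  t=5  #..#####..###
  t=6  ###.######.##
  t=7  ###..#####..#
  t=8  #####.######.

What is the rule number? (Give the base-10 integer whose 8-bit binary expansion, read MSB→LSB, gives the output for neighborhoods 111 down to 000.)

  ### -> #   bit 7 = 1  t=0,i=12
  ##. -> #   bit 6 = 1  t=0,i=0
  #.# -> .   bit 5 = 0  t=0,i=4
  #.. -> #   bit 4 = 1  t=0,i=1
  .## -> .   bit 3 = 0  t=0,i=11
  .#. -> .   bit 2 = 0  t=0,i=3
  ..# -> #   bit 1 = 1  t=0,i=2
  ... -> #   bit 0 = 1  t=0,i=7
  bits 11010011 = 211

211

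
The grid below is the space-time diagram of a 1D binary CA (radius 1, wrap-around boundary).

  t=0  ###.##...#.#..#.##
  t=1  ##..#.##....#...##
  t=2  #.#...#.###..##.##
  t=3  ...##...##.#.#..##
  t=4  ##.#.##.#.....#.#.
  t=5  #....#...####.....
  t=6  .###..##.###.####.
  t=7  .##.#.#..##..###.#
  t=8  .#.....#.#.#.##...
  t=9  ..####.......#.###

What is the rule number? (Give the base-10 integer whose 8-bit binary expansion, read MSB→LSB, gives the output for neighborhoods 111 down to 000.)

153

  ###|#  b7=1 t=0,i=0
  ##.|.  b6=0 t=0,i=2
  #.#|.  b5=0 t=0,i=3
  #..|#  b4=1 t=0,i=6
  .##|#  b3=1 t=0,i=4
  .#.|.  b2=0 t=0,i=9
  ..#|.  b1=0 t=0,i=8
  ...|#  b0=1 t=0,i=7
  bits 10011001 = 153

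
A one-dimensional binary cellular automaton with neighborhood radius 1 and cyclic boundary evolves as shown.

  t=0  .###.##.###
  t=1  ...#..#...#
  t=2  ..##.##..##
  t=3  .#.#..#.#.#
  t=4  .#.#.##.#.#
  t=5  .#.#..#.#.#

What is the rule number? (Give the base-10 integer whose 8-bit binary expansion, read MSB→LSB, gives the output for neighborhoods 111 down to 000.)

70

  ### -> .   bit 7 = 0  t=0,i=2
  ##. -> #   bit 6 = 1  t=0,i=3
  #.# -> .   bit 5 = 0  t=0,i=0
  #.. -> .   bit 4 = 0  t=1,i=0
  .## -> .   bit 3 = 0  t=0,i=1
  .#. -> #   bit 2 = 1  t=1,i=3
  ..# -> #   bit 1 = 1  t=1,i=2
  ... -> .   bit 0 = 0  t=1,i=1
  bits 01000110 = 70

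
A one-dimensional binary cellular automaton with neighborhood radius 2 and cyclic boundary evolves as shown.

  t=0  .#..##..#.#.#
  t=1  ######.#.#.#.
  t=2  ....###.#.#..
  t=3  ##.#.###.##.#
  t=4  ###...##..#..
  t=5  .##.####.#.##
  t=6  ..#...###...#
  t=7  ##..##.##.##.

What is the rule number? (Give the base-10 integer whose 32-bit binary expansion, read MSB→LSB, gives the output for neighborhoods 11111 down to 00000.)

  ##### -> .   bit 31 = 0  t=1,i=2
  ####. -> #   bit 30 = 1  t=1,i=4
  ###.# -> #   bit 29 = 1  t=1,i=5
  ###.. -> #   bit 28 = 1  t=4,i=2
  ##.## -> .   bit 27 = 0  t=3,i=8
  ##.#. -> #   bit 26 = 1  t=1,i=6
  ##..# -> .   bit 25 = 0  t=0,i=6
  ##... -> .   bit 24 = 0  t=4,i=3
  #.### -> .   bit 23 = 0  t=1,i=0
  #.##. -> .   bit 22 = 0  t=3,i=9
  #.#.# -> .   bit 21 = 0  t=0,i=10
  #.#.. -> #   bit 20 = 1  t=0,i=1
  #..## -> #   bit 19 = 1  t=0,i=3
  #..#. -> #   bit 18 = 1  t=0,i=7
  #...# -> #   bit 17 = 1  t=4,i=4
  #.... -> #   bit 16 = 1  t=2,i=12
  .#### -> .   bit 15 = 0  t=1,i=1
  .###. -> #   bit 14 = 1  t=2,i=5
  .##.# -> #   bit 13 = 1  t=3,i=10
  .##.. -> #   bit 12 = 1  t=0,i=5
  .#.## -> .   bit 11 = 0  t=1,i=12
  .#.#. -> #   bit 10 = 1  t=0,i=0
  .#..# -> #   bit 9 = 1  t=0,i=2
  .#... -> .   bit 8 = 0  t=2,i=11
  ..### -> .   bit 7 = 0  t=2,i=4
  ..##. -> #   bit 6 = 1  t=0,i=4
  ..#.# -> .   bit 5 = 0  t=0,i=8
  ..#.. -> .   bit 4 = 0  t=4,i=10
  ...## -> #   bit 3 = 1  t=2,i=3
  ...#. -> #   bit 2 = 1  t=6,i=11
  ....# -> .   bit 1 = 0  t=2,i=2
  ..... -> #   bit 0 = 1  t=2,i=0
  bits 01110100000111110111011001001101 = 1948218957

1948218957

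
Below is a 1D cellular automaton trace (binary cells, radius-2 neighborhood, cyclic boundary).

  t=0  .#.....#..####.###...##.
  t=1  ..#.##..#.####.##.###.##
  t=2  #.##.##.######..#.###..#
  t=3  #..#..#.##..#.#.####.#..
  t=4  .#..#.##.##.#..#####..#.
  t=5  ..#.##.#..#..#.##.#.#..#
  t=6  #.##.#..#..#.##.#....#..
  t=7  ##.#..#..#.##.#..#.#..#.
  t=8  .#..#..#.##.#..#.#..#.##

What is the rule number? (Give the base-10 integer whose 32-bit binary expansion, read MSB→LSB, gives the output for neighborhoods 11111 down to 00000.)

1669528491

  #####|.  b31=0 t=2,i=10
  ####.|#  b30=1 t=0,i=12
  ###.#|#  b29=1 t=0,i=13
  ###..|.  b28=0 t=0,i=17
  ##.##|.  b27=0 t=0,i=14
  ##.#.|.  b26=0 t=3,i=20
  ##..#|#  b25=1 t=0,i=23
  ##...|#  b24=1 t=0,i=18
  #.###|#  b23=1 t=0,i=15
  #.##.|.  b22=0 t=1,i=4
  #.#.#|.  b21=0 t=3,i=14
  #.#..|.  b20=0 t=3,i=21
  #..##|.  b19=0 t=0,i=9
  #..#.|.  b18=0 t=0,i=0
  #...#|#  b17=1 t=0,i=19
  #....|.  b16=0 t=0,i=3
  .####|#  b15=1 t=0,i=11
  .###.|#  b14=1 t=0,i=16
  .##.#|#  b13=1 t=1,i=16
  .##..|#  b12=1 t=0,i=22
  .#.##|#  b11=1 t=1,i=3
  .#.#.|.  b10=0 t=3,i=13
  .#..#|#  b9=1 t=0,i=8
  .#...|#  b8=1 t=0,i=2
  ..###|#  b7=1 t=0,i=10
  ..##.|.  b6=0 t=0,i=21
  ..#.#|#  b5=1 t=1,i=2
  ..#..|.  b4=0 t=0,i=1
  ...##|#  b3=1 t=0,i=20
  ...#.|.  b2=0 t=0,i=6
  ....#|#  b1=1 t=0,i=5
  .....|#  b0=1 t=0,i=4
  bits 01100011100000101111101110101011 = 1669528491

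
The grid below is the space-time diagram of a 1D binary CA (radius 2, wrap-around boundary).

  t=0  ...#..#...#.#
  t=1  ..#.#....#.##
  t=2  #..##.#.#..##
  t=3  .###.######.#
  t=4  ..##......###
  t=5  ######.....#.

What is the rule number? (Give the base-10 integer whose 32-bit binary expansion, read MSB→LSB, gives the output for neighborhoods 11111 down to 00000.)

  nb #####: next=.  (t=3,i=7, bit31=0)
  nb ####.: next=.  (t=3,i=9, bit30=0)
  nb ###.#: next=#  (t=3,i=3, bit29=1)
  nb ###..: next=.  (t=2,i=0, bit28=0)
  nb ##.##: next=.  (t=3,i=4, bit27=0)
  nb ##.#.: next=#  (t=2,i=5, bit26=1)
  nb ##..#: next=#  (t=1,i=0, bit25=1)
  nb ##...: next=#  (t=4,i=4, bit24=1)
  nb #.###: next=.  (t=3,i=1, bit23=0)
  nb #.##.: next=#  (t=1,i=11, bit22=1)
  nb #.#.#: next=#  (t=2,i=6, bit21=1)
  nb #.#..: next=#  (t=0,i=12, bit20=1)
  nb #..##: next=#  (t=2,i=2, bit19=1)
  nb #..#.: next=.  (t=0,i=5, bit18=0)
  nb #...#: next=.  (t=0,i=1, bit17=0)
  nb #....: next=#  (t=1,i=6, bit16=1)
  nb .####: next=.  (t=3,i=6, bit15=0)
  nb .###.: next=#  (t=2,i=12, bit14=1)
  nb .##.#: next=.  (t=2,i=4, bit13=0)
  nb .##..: next=#  (t=1,i=12, bit12=1)
  nb .#.##: next=.  (t=1,i=10, bit11=0)
  nb .#.#.: next=#  (t=0,i=11, bit10=1)
  nb .#..#: next=#  (t=0,i=4, bit9=1)
  nb .#...: next=.  (t=0,i=0, bit8=0)
  nb ..###: next=.  (t=2,i=11, bit7=0)
  nb ..##.: next=#  (t=2,i=3, bit6=1)
  nb ..#.#: next=.  (t=0,i=10, bit5=0)
  nb ..#..: next=.  (t=0,i=3, bit4=0)
  nb ...##: next=.  (t=4,i=9, bit3=0)
  nb ...#.: next=#  (t=0,i=2, bit2=1)
  nb ....#: next=.  (t=1,i=7, bit1=0)
  nb .....: next=.  (t=4,i=6, bit0=0)
  bits 00100111011110010101011001000100 = 662263364

662263364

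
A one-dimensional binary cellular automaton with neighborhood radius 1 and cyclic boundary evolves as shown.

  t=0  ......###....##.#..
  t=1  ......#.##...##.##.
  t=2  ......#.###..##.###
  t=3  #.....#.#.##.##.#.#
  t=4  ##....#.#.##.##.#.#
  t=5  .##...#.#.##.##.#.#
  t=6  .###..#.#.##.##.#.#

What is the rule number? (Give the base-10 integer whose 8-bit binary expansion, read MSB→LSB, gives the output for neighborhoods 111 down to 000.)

92

  ### -> .   bit 7 = 0  t=0,i=7
  ##. -> #   bit 6 = 1  t=0,i=8
  #.# -> .   bit 5 = 0  t=0,i=15
  #.. -> #   bit 4 = 1  t=0,i=9
  .## -> #   bit 3 = 1  t=0,i=6
  .#. -> #   bit 2 = 1  t=0,i=16
  ..# -> .   bit 1 = 0  t=0,i=5
  ... -> .   bit 0 = 0  t=0,i=0
  bits 01011100 = 92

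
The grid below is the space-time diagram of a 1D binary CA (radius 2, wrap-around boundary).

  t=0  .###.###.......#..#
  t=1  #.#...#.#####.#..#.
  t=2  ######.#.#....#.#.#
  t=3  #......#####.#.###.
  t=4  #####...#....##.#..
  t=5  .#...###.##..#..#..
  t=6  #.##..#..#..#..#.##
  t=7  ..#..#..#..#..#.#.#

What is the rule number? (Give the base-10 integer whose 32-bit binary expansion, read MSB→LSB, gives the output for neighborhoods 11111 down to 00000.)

24628549

  ##### -> .   bit 31 = 0  t=1,i=10
  ####. -> .   bit 30 = 0  t=1,i=11
  ###.# -> .   bit 29 = 0  t=0,i=3
  ###.. -> .   bit 28 = 0  t=0,i=7
  ##.## -> .   bit 27 = 0  t=0,i=4
  ##.#. -> .   bit 26 = 0  t=1,i=13
  ##..# -> .   bit 25 = 0  t=5,i=11
  ##... -> #   bit 24 = 1  t=0,i=8
  #.### -> .   bit 23 = 0  t=0,i=1
  #.##. -> #   bit 22 = 1  t=5,i=9
  #.#.# -> #   bit 21 = 1  t=1,i=0
  #.#.. -> #   bit 20 = 1  t=1,i=2
  #..## -> .   bit 19 = 0  t=4,i=18
  #..#. -> #   bit 18 = 1  t=0,i=17
  #...# -> #   bit 17 = 1  t=1,i=4
  #.... -> #   bit 16 = 1  t=0,i=9
  .#### -> #   bit 15 = 1  t=1,i=9
  .###. -> #   bit 14 = 1  t=0,i=2
  .##.# -> .   bit 13 = 0  t=4,i=14
  .##.. -> .   bit 12 = 0  t=5,i=10
  .#.## -> #   bit 11 = 1  t=0,i=0
  .#.#. -> #   bit 10 = 1  t=1,i=1
  .#..# -> .   bit 9 = 0  t=0,i=16
  .#... -> #   bit 8 = 1  t=1,i=3
  ..### -> .   bit 7 = 0  t=3,i=7
  ..##. -> #   bit 6 = 1  t=4,i=13
  ..#.# -> .   bit 5 = 0  t=0,i=18
  ..#.. -> .   bit 4 = 0  t=0,i=15
  ...## -> .   bit 3 = 0  t=3,i=6
  ...#. -> #   bit 2 = 1  t=0,i=14
  ....# -> .   bit 1 = 0  t=0,i=13
  ..... -> #   bit 0 = 1  t=0,i=10
  bits 00000001011101111100110101000101 = 24628549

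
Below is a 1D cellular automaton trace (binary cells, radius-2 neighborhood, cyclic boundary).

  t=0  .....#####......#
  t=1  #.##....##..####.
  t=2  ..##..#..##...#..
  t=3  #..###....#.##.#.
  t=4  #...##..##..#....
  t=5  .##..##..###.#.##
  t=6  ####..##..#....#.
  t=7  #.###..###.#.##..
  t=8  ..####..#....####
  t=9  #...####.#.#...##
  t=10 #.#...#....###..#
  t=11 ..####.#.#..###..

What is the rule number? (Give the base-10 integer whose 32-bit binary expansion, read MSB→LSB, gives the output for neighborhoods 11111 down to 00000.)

  #####|.  b31=0 t=0,i=7
  ####.|#  b30=1 t=0,i=8
  ###.#|.  b29=0 t=1,i=15
  ###..|#  b28=1 t=0,i=9
  ##.##|#  b27=1 t=5,i=0
  ##.#.|.  b26=0 t=1,i=16
  ##..#|#  b25=1 t=1,i=10
  ##...|.  b24=0 t=0,i=10
  #.###|#  b23=1 t=6,i=0
  #.##.|#  b22=1 t=1,i=2
  #.#.#|.  b21=0 t=1,i=0
  #.#..|#  b20=1 t=3,i=0
  #..##|.  b19=0 t=1,i=11
  #..#.|#  b18=1 t=2,i=5
  #...#|#  b17=1 t=2,i=12
  #....|.  b16=0 t=0,i=1
  .####|.  b15=0 t=0,i=6
  .###.|#  b14=1 t=3,i=4
  .##.#|.  b13=0 t=3,i=13
  .##..|#  b12=1 t=1,i=3
  .#.##|.  b11=0 t=1,i=1
  .#.#.|.  b10=0 t=3,i=16
  .#..#|.  b9=0 t=2,i=7
  .#...|#  b8=1 t=0,i=0
  ..###|.  b7=0 t=0,i=5
  ..##.|.  b6=0 t=1,i=8
  ..#.#|.  b5=0 t=3,i=10
  ..#..|.  b4=0 t=0,i=16
  ...##|.  b3=0 t=0,i=4
  ...#.|#  b2=1 t=0,i=15
  ....#|#  b1=1 t=0,i=3
  .....|#  b0=1 t=0,i=2
  bits 01011010110101100101000100000111 = 1523994887

1523994887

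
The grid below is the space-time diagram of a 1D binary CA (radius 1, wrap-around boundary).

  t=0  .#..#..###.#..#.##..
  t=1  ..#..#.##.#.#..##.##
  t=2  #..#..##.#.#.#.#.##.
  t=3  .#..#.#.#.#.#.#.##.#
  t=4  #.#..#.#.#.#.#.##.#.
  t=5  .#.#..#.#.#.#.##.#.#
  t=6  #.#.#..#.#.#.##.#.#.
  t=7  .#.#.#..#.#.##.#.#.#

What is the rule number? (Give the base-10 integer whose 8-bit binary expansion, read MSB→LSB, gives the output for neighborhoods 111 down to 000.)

  ###|#  b7=1 t=0,i=8
  ##.|.  b6=0 t=0,i=9
  #.#|#  b5=1 t=0,i=10
  #..|#  b4=1 t=0,i=2
  .##|#  b3=1 t=0,i=7
  .#.|.  b2=0 t=0,i=1
  ..#|.  b1=0 t=0,i=0
  ...|#  b0=1 t=0,i=19
  bits 10111001 = 185

185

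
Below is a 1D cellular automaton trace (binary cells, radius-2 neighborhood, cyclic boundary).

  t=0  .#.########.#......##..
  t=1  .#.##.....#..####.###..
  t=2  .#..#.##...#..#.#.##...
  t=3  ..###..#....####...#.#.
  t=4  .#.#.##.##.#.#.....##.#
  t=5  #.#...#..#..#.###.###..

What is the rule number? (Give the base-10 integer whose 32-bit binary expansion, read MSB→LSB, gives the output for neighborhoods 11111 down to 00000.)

  ##### -> .   bit 31 = 0  t=0,i=5
  ####. -> .   bit 30 = 0  t=0,i=9
  ###.# -> #   bit 29 = 1  t=0,i=10
  ###.. -> .   bit 28 = 0  t=1,i=20
  ##.## -> .   bit 27 = 0  t=1,i=17
  ##.#. -> .   bit 26 = 0  t=0,i=11
  ##..# -> #   bit 25 = 1  t=3,i=5
  ##... -> .   bit 24 = 0  t=0,i=21
  #.### -> #   bit 23 = 1  t=0,i=3
  #.##. -> .   bit 22 = 0  t=1,i=3
  #.#.# -> .   bit 21 = 0  t=2,i=16
  #.#.. -> .   bit 20 = 0  t=0,i=12
  #..## -> .   bit 19 = 0  t=1,i=12
  #..#. -> #   bit 18 = 1  t=2,i=3
  #...# -> .   bit 17 = 0  t=0,i=22
  #.... -> #   bit 16 = 1  t=0,i=14
  .#### -> #   bit 15 = 1  t=0,i=4
  .###. -> #   bit 14 = 1  t=1,i=19
  .##.# -> #   bit 13 = 1  t=4,i=6
  .##.. -> #   bit 12 = 1  t=0,i=20
  .#.## -> .   bit 11 = 0  t=0,i=2
  .#.#. -> #   bit 10 = 1  t=2,i=15
  .#..# -> #   bit 9 = 1  t=1,i=11
  .#... -> #   bit 8 = 1  t=0,i=13
  ..### -> .   bit 7 = 0  t=1,i=13
  ..##. -> #   bit 6 = 1  t=0,i=19
  ..#.# -> #   bit 5 = 1  t=0,i=1
  ..#.. -> .   bit 4 = 0  t=1,i=10
  ...## -> #   bit 3 = 1  t=0,i=18
  ...#. -> .   bit 2 = 0  t=0,i=0
  ....# -> .   bit 1 = 0  t=0,i=17
  ..... -> #   bit 0 = 1  t=0,i=15
  bits 00100010100001011111011101101001 = 579204969

579204969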